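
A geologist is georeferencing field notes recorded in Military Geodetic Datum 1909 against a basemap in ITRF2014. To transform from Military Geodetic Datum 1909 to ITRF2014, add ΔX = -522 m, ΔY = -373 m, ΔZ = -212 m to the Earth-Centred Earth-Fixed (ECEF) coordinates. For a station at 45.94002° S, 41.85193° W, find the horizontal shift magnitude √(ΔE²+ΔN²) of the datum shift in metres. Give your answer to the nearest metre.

At φ = -45.94002°, λ = -41.85193°: sin φ = -0.718612, cos φ = 0.695411, sin λ = -0.667208, cos λ = 0.744872.
ΔE = −sin λ·ΔX + cos λ·ΔY = −(-0.667208)·(-522) + (0.744872)·(-373) = -626.12 m.
ΔN = −sin φ cos λ·ΔX − sin φ sin λ·ΔY + cos φ·ΔZ = −(-0.718612)(0.744872)(-522) − (-0.718612)(-0.667208)(-373) + (0.695411)(-212) = -248.00 m.
Horizontal magnitude = √(ΔE² + ΔN²) = √((-626.12)² + (-248.00)²) = 673.45 m.

673 m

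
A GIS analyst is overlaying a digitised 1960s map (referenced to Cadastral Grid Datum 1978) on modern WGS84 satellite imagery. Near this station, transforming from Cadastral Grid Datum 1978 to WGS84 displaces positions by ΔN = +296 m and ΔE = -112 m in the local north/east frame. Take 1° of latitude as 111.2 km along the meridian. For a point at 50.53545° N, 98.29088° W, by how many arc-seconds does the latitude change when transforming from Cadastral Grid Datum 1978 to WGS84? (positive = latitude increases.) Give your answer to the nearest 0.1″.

Δφ = 9.6″

1° of latitude = 111.2 km, so Δφ = 296.0 / 111200 = 0.0026619° = 9.583″.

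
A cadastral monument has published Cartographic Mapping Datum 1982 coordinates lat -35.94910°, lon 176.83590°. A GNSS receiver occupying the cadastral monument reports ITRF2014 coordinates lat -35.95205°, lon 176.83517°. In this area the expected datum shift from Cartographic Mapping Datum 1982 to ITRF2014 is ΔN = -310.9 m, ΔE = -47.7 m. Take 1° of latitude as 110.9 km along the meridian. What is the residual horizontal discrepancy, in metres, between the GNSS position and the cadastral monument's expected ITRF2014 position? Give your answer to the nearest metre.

Observed coordinate differences: Δφ = -0.00295°, Δλ = -0.00073°.
Converting to metres (1° lat = 110900 m, cos φ = 0.809539): observed ΔN = -327.2 m, observed ΔE = -65.5 m.
Subtracting the expected shift leaves a residual of -327.2 − (-310.9) = -16.3 m north and -65.5 − (-47.7) = -17.8 m east.
Residual distance = √((-16.3)² + (-17.8)²) = 24.1 m.

24 m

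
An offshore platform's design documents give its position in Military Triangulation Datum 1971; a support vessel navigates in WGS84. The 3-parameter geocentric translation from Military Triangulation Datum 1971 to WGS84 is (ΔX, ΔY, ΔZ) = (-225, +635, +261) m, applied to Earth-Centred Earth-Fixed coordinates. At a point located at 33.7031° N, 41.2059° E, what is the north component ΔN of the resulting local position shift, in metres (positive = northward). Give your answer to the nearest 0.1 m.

ΔN = 78.9 m

The local north axis is (−sin φ cos λ, −sin φ sin λ, cos φ), giving ΔN = 93.931 − 232.120 + 217.132 = 78.94 m.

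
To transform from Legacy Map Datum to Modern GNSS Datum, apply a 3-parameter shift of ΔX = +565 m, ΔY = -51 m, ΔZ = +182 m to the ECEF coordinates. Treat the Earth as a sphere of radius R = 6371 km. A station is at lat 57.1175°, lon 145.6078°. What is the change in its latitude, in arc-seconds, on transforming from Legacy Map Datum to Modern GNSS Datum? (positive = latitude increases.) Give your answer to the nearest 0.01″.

Δφ = 16.66″

sin φ = 0.839786, cos φ = 0.542918, sin λ = 0.564855, cos λ = -0.825190.
North component: ΔN = −sin φ cos λ·ΔX − sin φ sin λ·ΔY + cos φ·ΔZ = −(0.839786)(-0.825190)(565) − (0.839786)(0.564855)(-51) + (0.542918)(182) = 514.54 m.
1° of latitude spans πR/180 = 111195 m, so Δφ = 514.54 / 111195 × 3600 = 16.658″.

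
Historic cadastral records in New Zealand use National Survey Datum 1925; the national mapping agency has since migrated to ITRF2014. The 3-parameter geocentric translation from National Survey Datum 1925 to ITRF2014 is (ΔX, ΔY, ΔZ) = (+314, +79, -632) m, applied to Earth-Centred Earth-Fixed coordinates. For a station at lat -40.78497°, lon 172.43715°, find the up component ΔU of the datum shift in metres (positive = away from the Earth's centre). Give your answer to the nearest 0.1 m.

ΔU = 185.0 m

The local up (radial) axis is (cos φ cos λ, cos φ sin λ, sin φ), giving ΔU = -235.682 + 7.873 + 412.836 = 185.03 m.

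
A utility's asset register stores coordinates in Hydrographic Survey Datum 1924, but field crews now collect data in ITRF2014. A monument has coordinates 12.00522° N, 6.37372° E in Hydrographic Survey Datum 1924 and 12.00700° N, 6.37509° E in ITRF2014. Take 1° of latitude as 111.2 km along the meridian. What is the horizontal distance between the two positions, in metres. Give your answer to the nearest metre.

248 m

Δφ = 12.00700° − 12.00522° = +0.00178°; Δλ = 6.37509° − 6.37372° = +0.00137°.
ΔN = Δφ × 111200 = 197.9 m; ΔE = Δλ × 111200 × cos(12.00522°) = +0.00137 × 111200 × 0.978129 = 149.0 m.
Distance = √(ΔE² + ΔN²) = √(149.0² + 197.9²) = 247.8 m.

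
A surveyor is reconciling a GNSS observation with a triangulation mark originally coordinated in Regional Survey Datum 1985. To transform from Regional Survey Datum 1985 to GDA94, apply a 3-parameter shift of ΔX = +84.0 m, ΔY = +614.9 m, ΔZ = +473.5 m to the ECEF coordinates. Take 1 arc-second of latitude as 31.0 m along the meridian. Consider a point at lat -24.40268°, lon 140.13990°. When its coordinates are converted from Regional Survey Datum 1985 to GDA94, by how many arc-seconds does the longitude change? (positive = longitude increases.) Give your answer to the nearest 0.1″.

sin φ = -0.413147, cos φ = 0.910664, sin λ = 0.640915, cos λ = -0.767612.
East component: ΔE = −sin λ·ΔX + cos λ·ΔY = −(0.640915)(84.0) + (-0.767612)(614.9) = -525.84 m.
1° of latitude spans 3600 × 31.00 = 111600 m; at latitude φ, 1° of longitude spans that × cos φ = 101630.1 m, so Δλ = -525.84 / 101630.1 × 3600 = -18.627″.

Δλ = -18.6″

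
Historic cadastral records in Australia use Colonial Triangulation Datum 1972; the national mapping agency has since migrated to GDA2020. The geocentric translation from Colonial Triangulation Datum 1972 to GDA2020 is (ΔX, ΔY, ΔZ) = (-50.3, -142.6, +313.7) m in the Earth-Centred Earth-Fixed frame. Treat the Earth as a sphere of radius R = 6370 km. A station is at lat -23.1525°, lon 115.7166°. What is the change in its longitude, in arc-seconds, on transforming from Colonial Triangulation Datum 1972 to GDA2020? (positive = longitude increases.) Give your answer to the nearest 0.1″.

Δλ = 3.8″

sin φ = -0.393180, cos φ = 0.919462, sin λ = 0.900951, cos λ = -0.433920.
East component: ΔE = −sin λ·ΔX + cos λ·ΔY = −(0.900951)(-50.3) + (-0.433920)(-142.6) = 107.19 m.
1° of latitude spans πR/180 = 111177 m; at latitude φ, 1° of longitude spans that × cos φ = 102223.4 m, so Δλ = 107.19 / 102223.4 × 3600 = 3.775″.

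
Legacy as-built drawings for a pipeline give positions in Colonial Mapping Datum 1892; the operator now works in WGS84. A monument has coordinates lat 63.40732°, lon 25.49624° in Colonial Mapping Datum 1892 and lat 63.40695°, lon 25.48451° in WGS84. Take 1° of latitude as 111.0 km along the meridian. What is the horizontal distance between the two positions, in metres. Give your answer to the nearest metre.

Δφ = 63.40695° − 63.40732° = -0.00037°; Δλ = 25.48451° − 25.49624° = -0.01173°.
ΔN = Δφ × 111000 = -41.1 m; ΔE = Δλ × 111000 × cos(63.40732°) = -0.01173 × 111000 × 0.447645 = -582.8 m.
Distance = √(ΔE² + ΔN²) = √((-582.8)² + (-41.1)²) = 584.3 m.

584 m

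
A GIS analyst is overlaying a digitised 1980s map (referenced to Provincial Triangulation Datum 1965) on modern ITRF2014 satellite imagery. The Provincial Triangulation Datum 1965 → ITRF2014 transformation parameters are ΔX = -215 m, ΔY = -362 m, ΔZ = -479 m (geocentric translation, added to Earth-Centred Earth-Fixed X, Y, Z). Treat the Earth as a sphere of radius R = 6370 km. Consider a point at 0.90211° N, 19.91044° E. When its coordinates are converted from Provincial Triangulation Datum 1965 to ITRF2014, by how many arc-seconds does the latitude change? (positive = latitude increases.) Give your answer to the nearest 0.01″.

Δφ = -15.34″

sin φ = 0.015744, cos φ = 0.999876, sin λ = 0.340551, cos λ = 0.940226.
North component: ΔN = −sin φ cos λ·ΔX − sin φ sin λ·ΔY + cos φ·ΔZ = −(0.015744)(0.940226)(-215) − (0.015744)(0.340551)(-362) + (0.999876)(-479) = -473.82 m.
1° of latitude spans πR/180 = 111177 m, so Δφ = -473.82 / 111177 × 3600 = -15.343″.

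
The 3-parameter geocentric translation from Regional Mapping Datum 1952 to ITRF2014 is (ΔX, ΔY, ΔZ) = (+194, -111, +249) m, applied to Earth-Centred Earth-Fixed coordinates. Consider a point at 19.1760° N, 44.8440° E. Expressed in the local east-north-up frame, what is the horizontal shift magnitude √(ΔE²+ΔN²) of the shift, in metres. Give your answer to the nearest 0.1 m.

At φ = 19.1760°, λ = 44.8440°: sin φ = 0.328471, cos φ = 0.944514, sin λ = 0.705179, cos λ = 0.709029.
ΔE = −sin λ·ΔX + cos λ·ΔY = −(0.705179)·(194) + (0.709029)·(-111) = -215.51 m.
ΔN = −sin φ cos λ·ΔX − sin φ sin λ·ΔY + cos φ·ΔZ = −(0.328471)(0.709029)(194) − (0.328471)(0.705179)(-111) + (0.944514)(249) = 215.71 m.
Horizontal magnitude = √(ΔE² + ΔN²) = √((-215.51)² + 215.71²) = 304.92 m.

304.9 m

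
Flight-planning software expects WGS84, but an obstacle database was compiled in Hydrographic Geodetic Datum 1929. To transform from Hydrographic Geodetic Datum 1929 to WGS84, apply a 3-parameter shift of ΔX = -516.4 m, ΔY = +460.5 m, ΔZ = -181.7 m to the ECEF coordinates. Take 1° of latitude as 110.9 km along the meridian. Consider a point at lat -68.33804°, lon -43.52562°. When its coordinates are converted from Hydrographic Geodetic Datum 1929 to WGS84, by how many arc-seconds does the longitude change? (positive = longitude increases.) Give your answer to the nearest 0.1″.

sin φ = -0.929378, cos φ = 0.369130, sin λ = -0.688679, cos λ = 0.725066.
East component: ΔE = −sin λ·ΔX + cos λ·ΔY = −(-0.688679)(-516.4) + (0.725066)(460.5) = -21.74 m.
1° of latitude spans 110900 m; at latitude φ, 1° of longitude spans that × cos φ = 40936.5 m, so Δλ = -21.74 / 40936.5 × 3600 = -1.912″.

Δλ = -1.9″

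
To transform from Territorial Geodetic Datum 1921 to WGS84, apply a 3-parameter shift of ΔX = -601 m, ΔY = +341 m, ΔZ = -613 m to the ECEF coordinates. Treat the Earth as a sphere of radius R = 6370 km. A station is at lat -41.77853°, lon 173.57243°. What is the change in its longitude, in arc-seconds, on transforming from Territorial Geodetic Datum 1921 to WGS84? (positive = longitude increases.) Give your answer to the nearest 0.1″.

Δλ = -11.8″

sin φ = -0.666253, cos φ = 0.745726, sin λ = 0.111947, cos λ = -0.993714.
East component: ΔE = −sin λ·ΔX + cos λ·ΔY = −(0.111947)(-601) + (-0.993714)(341) = -271.58 m.
1° of latitude spans πR/180 = 111177 m; at latitude φ, 1° of longitude spans that × cos φ = 82907.9 m, so Δλ = -271.58 / 82907.9 × 3600 = -11.792″.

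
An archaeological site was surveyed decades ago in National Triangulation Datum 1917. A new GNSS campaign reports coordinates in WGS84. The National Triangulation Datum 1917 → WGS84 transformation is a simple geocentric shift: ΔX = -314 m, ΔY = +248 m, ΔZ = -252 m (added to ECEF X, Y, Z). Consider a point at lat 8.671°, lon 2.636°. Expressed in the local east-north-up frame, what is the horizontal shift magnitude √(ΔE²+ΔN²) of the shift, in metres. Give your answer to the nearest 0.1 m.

The local east axis at (φ, λ) is (−sin λ, cos λ, 0), so ΔE = −sin(2.636°)·(-314) + cos(2.636°)·248 = 262.18 m.
The local north axis is (−sin φ cos λ, −sin φ sin λ, cos φ), giving ΔN = 47.289 − 1.720 − 249.120 = -203.55 m.
Horizontal magnitude = √(ΔE² + ΔN²) = √(262.18² + (-203.55)²) = 331.92 m.

331.9 m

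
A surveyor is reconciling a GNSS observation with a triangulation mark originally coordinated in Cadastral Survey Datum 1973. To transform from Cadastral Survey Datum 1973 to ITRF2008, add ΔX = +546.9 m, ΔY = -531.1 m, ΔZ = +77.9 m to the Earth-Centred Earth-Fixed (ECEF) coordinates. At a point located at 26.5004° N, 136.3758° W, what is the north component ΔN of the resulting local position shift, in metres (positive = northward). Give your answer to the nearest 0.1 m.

ΔN = 82.9 m

At φ = 26.5004°, λ = -136.3758°: sin φ = 0.446204, cos φ = 0.894931, sin λ = -0.689925, cos λ = -0.723881.
ΔN = −sin φ cos λ·ΔX − sin φ sin λ·ΔY + cos φ·ΔZ = −(0.446204)(-0.723881)(546.9) − (0.446204)(-0.689925)(-531.1) + (0.894931)(77.9) = 82.87 m.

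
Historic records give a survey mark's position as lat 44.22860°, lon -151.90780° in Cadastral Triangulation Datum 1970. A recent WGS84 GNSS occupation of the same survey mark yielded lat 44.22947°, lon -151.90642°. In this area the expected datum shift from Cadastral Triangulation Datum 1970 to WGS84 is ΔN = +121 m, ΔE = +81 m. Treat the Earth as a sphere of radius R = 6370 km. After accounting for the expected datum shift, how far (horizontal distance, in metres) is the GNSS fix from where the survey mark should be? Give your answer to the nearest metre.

Observed coordinate differences: Δφ = +0.00087°, Δλ = +0.00138°.
Converting to metres (1° lat = 111177 m, cos φ = 0.716563): observed ΔN = 96.7 m, observed ΔE = 109.9 m.
Subtracting the expected shift leaves a residual of 96.7 − (121) = -24.3 m north and 109.9 − (81) = 28.9 m east.
Residual distance = √((-24.3)² + 28.9²) = 37.8 m.

38 m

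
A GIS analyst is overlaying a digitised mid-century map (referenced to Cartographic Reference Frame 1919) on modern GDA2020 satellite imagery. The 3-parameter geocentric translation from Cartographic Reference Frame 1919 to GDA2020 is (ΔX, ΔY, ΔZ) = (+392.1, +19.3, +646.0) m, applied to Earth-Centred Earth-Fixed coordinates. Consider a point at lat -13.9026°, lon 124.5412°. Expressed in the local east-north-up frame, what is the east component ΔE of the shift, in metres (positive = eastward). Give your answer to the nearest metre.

ΔE = -334 m

At φ = -13.9026°, λ = 124.5412°: sin φ = -0.240272, cos φ = 0.970706, sin λ = 0.823719, cos λ = -0.566999.
ΔE = −sin λ·ΔX + cos λ·ΔY = −(0.823719)·(392.1) + (-0.566999)·(19.3) = -333.92 m.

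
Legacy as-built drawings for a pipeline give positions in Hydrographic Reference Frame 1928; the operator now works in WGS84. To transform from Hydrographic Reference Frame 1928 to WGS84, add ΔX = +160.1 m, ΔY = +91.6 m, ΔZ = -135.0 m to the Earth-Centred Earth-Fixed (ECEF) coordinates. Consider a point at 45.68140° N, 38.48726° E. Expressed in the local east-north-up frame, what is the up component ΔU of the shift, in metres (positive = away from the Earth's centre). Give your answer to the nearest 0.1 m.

ΔU = 30.8 m

The local up (radial) axis is (cos φ cos λ, cos φ sin λ, sin φ), giving ΔU = 87.553 + 39.827 − 96.588 = 30.79 m.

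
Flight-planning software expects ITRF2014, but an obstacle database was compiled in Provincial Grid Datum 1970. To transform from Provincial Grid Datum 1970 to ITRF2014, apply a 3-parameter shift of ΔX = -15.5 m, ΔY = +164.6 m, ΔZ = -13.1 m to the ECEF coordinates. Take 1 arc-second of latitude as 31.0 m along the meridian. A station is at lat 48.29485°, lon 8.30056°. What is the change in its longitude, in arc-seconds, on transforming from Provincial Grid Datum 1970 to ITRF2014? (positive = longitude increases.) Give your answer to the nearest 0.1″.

Δλ = 8.0″

sin φ = 0.746578, cos φ = 0.665297, sin λ = 0.144366, cos λ = 0.989524.
East component: ΔE = −sin λ·ΔX + cos λ·ΔY = −(0.144366)(-15.5) + (0.989524)(164.6) = 165.11 m.
1° of latitude spans 3600 × 31.00 = 111600 m; at latitude φ, 1° of longitude spans that × cos φ = 74247.2 m, so Δλ = 165.11 / 74247.2 × 3600 = 8.006″.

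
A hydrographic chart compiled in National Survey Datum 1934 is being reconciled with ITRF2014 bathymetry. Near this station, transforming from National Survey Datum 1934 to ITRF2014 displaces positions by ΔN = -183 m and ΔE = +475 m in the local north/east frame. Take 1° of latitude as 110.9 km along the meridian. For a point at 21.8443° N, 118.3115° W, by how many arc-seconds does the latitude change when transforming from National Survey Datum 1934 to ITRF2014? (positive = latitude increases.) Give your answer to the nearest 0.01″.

1° of latitude = 110.9 km, so Δφ = -183.0 / 110900 = -0.0016501° = -5.940″.

Δφ = -5.94″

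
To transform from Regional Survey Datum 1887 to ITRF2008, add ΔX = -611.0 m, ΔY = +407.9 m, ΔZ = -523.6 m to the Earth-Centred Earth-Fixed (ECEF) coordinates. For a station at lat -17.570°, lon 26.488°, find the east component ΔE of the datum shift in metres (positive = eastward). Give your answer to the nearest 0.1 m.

ΔE = 637.6 m

The local east axis at (φ, λ) is (−sin λ, cos λ, 0), so ΔE = −sin(26.488°)·(-611.0) + cos(26.488°)·407.9 = 637.59 m.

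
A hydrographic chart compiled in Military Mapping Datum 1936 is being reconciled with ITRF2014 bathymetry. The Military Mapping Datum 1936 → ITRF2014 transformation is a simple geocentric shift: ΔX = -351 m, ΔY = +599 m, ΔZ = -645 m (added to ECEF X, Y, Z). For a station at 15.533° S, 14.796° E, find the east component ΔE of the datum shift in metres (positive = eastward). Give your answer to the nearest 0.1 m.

ΔE = 668.8 m

At φ = -15.533°, λ = 14.796°: sin φ = -0.267793, cos φ = 0.963476, sin λ = 0.255378, cos λ = 0.966841.
ΔE = −sin λ·ΔX + cos λ·ΔY = −(0.255378)·(-351) + (0.966841)·(599) = 668.78 m.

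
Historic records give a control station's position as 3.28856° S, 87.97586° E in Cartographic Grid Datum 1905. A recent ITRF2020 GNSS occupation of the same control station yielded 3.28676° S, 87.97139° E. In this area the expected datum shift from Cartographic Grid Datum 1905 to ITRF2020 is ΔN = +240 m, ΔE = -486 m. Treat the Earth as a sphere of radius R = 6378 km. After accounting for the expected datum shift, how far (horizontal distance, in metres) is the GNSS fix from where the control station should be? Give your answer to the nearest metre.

Observed coordinate differences: Δφ = +0.00180°, Δλ = -0.00447°.
Converting to metres (1° lat = 111317 m, cos φ = 0.998353): observed ΔN = 200.4 m, observed ΔE = -496.8 m.
Subtracting the expected shift leaves a residual of 200.4 − (240) = -39.6 m north and -496.8 − (-486) = -10.8 m east.
Residual distance = √((-39.6)² + (-10.8)²) = 41.1 m.

41 m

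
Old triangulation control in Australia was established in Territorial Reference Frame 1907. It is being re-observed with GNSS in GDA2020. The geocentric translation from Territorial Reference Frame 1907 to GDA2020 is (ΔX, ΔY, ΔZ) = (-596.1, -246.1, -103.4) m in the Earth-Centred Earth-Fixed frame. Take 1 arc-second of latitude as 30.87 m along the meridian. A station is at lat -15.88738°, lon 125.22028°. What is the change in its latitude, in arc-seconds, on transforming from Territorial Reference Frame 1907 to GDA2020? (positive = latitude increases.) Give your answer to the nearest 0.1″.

Δφ = -2.0″

sin φ = -0.273747, cos φ = 0.961802, sin λ = 0.816941, cos λ = -0.576722.
North component: ΔN = −sin φ cos λ·ΔX − sin φ sin λ·ΔY + cos φ·ΔZ = −(-0.273747)(-0.576722)(-596.1) − (-0.273747)(0.816941)(-246.1) + (0.961802)(-103.4) = -60.38 m.
1° of latitude spans 3600 × 30.87 = 111132 m, so Δφ = -60.38 / 111132 × 3600 = -1.956″.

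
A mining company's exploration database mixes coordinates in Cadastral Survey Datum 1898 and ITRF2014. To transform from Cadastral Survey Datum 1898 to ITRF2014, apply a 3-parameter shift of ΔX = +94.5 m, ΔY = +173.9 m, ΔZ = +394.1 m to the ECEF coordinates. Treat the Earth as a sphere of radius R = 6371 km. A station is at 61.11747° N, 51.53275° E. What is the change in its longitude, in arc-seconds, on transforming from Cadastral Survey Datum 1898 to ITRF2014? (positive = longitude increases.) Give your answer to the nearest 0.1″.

Δλ = 2.3″

sin φ = 0.875612, cos φ = 0.483015, sin λ = 0.782964, cos λ = 0.622067.
East component: ΔE = −sin λ·ΔX + cos λ·ΔY = −(0.782964)(94.5) + (0.622067)(173.9) = 34.19 m.
1° of latitude spans πR/180 = 111195 m; at latitude φ, 1° of longitude spans that × cos φ = 53708.9 m, so Δλ = 34.19 / 53708.9 × 3600 = 2.292″.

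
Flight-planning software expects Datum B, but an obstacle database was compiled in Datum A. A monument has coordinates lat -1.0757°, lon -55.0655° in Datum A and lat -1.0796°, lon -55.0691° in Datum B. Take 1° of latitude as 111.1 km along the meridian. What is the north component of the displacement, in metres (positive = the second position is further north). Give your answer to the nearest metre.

ΔN = -433 m

Δφ = -1.0796° − -1.0757° = -0.0039°; Δλ = -55.0691° − -55.0655° = -0.0036°.
ΔN = Δφ × 111100 = -433.3 m; ΔE = Δλ × 111100 × cos(-1.0757°) = -0.0036 × 111100 × 0.999824 = -399.9 m.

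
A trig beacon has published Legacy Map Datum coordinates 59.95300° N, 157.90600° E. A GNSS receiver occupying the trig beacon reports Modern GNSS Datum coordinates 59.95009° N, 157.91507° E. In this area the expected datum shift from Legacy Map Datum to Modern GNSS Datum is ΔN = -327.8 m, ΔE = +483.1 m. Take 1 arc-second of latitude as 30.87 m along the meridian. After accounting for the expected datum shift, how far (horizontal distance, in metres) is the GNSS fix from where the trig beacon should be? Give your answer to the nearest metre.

Observed coordinate differences: Δφ = -0.00291°, Δλ = +0.00907°.
Converting to metres (1° lat = 111132 m, cos φ = 0.500710): observed ΔN = -323.4 m, observed ΔE = 504.7 m.
Subtracting the expected shift leaves a residual of -323.4 − (-327.8) = 4.4 m north and 504.7 − (483.1) = 21.6 m east.
Residual distance = √(4.4² + 21.6²) = 22.0 m.

22 m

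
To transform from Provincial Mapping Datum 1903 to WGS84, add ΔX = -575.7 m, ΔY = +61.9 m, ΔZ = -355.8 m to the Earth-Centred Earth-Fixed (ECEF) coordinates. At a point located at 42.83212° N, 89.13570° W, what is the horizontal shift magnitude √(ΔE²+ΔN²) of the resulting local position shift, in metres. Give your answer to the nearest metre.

At φ = 42.83212°, λ = -89.13570°: sin φ = 0.679853, cos φ = 0.733349, sin λ = -0.999886, cos λ = 0.015084.
ΔE = −sin λ·ΔX + cos λ·ΔY = −(-0.999886)·(-575.7) + (0.015084)·(61.9) = -574.70 m.
ΔN = −sin φ cos λ·ΔX − sin φ sin λ·ΔY + cos φ·ΔZ = −(0.679853)(0.015084)(-575.7) − (0.679853)(-0.999886)(61.9) + (0.733349)(-355.8) = -212.94 m.
Horizontal magnitude = √(ΔE² + ΔN²) = √((-574.70)² + (-212.94)²) = 612.88 m.

613 m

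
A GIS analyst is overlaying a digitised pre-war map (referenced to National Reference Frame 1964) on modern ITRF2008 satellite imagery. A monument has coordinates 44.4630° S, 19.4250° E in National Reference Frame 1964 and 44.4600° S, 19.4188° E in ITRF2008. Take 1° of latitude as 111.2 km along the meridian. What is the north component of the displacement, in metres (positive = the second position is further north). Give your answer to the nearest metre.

Δφ = -44.4600° − -44.4630° = +0.0030°; Δλ = 19.4188° − 19.4250° = -0.0062°.
ΔN = Δφ × 111200 = 333.6 m; ΔE = Δλ × 111200 × cos(-44.4630°) = -0.0062 × 111200 × 0.713703 = -492.1 m.

ΔN = 334 m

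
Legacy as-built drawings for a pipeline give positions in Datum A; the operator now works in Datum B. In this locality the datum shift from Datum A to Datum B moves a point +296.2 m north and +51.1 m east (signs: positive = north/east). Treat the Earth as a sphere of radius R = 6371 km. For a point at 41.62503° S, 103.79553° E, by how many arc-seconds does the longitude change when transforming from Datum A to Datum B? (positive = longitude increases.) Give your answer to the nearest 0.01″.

Δλ = 2.21″

At latitude -41.62503°, cos φ = 0.747508.
One radian of longitude at latitude φ spans R cos φ, so Δλ = ΔE / (R cos φ) = 51.1 / (6371000 × 0.747508) = 1.0730e-05 rad = 2.213″.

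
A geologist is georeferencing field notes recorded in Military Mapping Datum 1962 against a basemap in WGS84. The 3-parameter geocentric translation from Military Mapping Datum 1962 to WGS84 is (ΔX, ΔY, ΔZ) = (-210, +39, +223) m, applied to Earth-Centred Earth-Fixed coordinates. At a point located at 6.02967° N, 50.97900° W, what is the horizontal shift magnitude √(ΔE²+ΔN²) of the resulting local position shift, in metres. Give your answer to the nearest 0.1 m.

276.1 m

At φ = 6.02967°, λ = -50.97900°: sin φ = 0.105043, cos φ = 0.994468, sin λ = -0.776915, cos λ = 0.629605.
ΔE = −sin λ·ΔX + cos λ·ΔY = −(-0.776915)·(-210) + (0.629605)·(39) = -138.60 m.
ΔN = −sin φ cos λ·ΔX − sin φ sin λ·ΔY + cos φ·ΔZ = −(0.105043)(0.629605)(-210) − (0.105043)(-0.776915)(39) + (0.994468)(223) = 238.84 m.
Horizontal magnitude = √(ΔE² + ΔN²) = √((-138.60)² + 238.84²) = 276.14 m.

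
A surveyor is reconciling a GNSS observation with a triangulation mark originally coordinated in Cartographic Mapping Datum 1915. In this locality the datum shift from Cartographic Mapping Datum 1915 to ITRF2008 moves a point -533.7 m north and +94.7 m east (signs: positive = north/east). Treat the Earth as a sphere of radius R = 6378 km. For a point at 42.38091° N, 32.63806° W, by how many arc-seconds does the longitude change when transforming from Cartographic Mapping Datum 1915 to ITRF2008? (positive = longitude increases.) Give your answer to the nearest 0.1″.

Δλ = 4.1″

At latitude 42.38091°, cos φ = 0.738680.
One radian of longitude at latitude φ spans R cos φ, so Δλ = ΔE / (R cos φ) = 94.7 / (6378000 × 0.738680) = 2.0101e-05 rad = 4.146″.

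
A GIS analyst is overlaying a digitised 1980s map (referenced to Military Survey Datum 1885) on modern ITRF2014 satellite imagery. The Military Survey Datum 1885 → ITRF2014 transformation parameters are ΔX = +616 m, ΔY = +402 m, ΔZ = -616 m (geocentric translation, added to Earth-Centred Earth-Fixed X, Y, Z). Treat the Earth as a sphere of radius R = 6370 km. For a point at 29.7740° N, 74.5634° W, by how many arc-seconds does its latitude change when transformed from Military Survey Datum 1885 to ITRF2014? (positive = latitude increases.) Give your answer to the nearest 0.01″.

Δφ = -13.72″

sin φ = 0.496580, cos φ = 0.867991, sin λ = -0.963926, cos λ = 0.266172.
North component: ΔN = −sin φ cos λ·ΔX − sin φ sin λ·ΔY + cos φ·ΔZ = −(0.496580)(0.266172)(616) − (0.496580)(-0.963926)(402) + (0.867991)(-616) = -423.68 m.
1° of latitude spans πR/180 = 111177 m, so Δφ = -423.68 / 111177 × 3600 = -13.719″.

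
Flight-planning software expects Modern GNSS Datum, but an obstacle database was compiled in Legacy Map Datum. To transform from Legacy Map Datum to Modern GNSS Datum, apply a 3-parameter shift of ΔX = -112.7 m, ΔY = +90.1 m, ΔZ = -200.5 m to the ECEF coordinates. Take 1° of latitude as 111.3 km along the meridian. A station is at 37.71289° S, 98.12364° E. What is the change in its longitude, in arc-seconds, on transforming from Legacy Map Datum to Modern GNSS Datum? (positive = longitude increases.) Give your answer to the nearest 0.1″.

sin φ = -0.611705, cos φ = 0.791086, sin λ = 0.989965, cos λ = -0.141310.
East component: ΔE = −sin λ·ΔX + cos λ·ΔY = −(0.989965)(-112.7) + (-0.141310)(90.1) = 98.84 m.
1° of latitude spans 111300 m; at latitude φ, 1° of longitude spans that × cos φ = 88047.9 m, so Δλ = 98.84 / 88047.9 × 3600 = 4.041″.

Δλ = 4.0″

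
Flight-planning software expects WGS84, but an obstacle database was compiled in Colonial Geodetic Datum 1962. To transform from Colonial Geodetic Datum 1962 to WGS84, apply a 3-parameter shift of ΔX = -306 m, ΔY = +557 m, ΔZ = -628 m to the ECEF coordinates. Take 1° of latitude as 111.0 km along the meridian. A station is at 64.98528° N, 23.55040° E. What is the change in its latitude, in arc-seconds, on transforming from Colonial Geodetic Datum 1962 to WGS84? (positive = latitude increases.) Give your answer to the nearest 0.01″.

sin φ = 0.906199, cos φ = 0.422851, sin λ = 0.399556, cos λ = 0.916709.
North component: ΔN = −sin φ cos λ·ΔX − sin φ sin λ·ΔY + cos φ·ΔZ = −(0.906199)(0.916709)(-306) − (0.906199)(0.399556)(557) + (0.422851)(-628) = -213.03 m.
1° of latitude spans 111000 m, so Δφ = -213.03 / 111000 × 3600 = -6.909″.

Δφ = -6.91″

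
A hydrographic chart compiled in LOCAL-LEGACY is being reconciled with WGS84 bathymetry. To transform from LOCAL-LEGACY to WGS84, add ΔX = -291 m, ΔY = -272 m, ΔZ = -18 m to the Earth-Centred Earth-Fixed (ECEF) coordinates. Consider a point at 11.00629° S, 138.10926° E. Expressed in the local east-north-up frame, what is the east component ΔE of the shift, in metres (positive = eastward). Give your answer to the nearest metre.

The local east axis at (φ, λ) is (−sin λ, cos λ, 0), so ΔE = −sin(138.10926°)·(-291) + cos(138.10926°)·(-272) = 396.79 m.

ΔE = 397 m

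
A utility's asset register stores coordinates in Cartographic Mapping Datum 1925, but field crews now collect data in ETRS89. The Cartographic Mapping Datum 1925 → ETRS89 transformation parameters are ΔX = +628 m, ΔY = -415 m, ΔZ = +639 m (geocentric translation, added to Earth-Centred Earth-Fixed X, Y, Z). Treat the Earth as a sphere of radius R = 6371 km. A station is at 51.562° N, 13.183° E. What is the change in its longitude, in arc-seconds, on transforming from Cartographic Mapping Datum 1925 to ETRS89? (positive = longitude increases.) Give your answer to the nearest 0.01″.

Δλ = -28.50″

sin φ = 0.783281, cos φ = 0.621667, sin λ = 0.228062, cos λ = 0.973647.
East component: ΔE = −sin λ·ΔX + cos λ·ΔY = −(0.228062)(628) + (0.973647)(-415) = -547.29 m.
1° of latitude spans πR/180 = 111195 m; at latitude φ, 1° of longitude spans that × cos φ = 69126.3 m, so Δλ = -547.29 / 69126.3 × 3600 = -28.502″.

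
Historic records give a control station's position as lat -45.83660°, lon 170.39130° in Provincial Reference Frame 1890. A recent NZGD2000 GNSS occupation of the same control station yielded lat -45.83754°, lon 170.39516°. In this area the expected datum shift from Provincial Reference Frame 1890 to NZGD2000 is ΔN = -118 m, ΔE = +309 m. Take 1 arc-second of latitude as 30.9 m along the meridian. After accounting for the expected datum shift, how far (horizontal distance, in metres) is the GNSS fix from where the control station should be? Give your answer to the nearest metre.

17 m

Observed coordinate differences: Δφ = -0.00094°, Δλ = +0.00386°.
Converting to metres (1° lat = 111240 m, cos φ = 0.696707): observed ΔN = -104.6 m, observed ΔE = 299.2 m.
Subtracting the expected shift leaves a residual of -104.6 − (-118) = 13.4 m north and 299.2 − (309) = -9.8 m east.
Residual distance = √(13.4² + (-9.8)²) = 16.7 m.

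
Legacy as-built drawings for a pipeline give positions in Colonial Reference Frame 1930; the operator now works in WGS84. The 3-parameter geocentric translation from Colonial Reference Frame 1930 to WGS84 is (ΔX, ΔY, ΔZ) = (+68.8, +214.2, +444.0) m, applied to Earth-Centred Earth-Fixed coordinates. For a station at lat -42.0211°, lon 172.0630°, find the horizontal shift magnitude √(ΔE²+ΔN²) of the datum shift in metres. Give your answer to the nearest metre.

At φ = -42.0211°, λ = 172.0630°: sin φ = -0.669404, cos φ = 0.742898, sin λ = 0.138084, cos λ = -0.990420.
ΔE = −sin λ·ΔX + cos λ·ΔY = −(0.138084)·(68.8) + (-0.990420)·(214.2) = -221.65 m.
ΔN = −sin φ cos λ·ΔX − sin φ sin λ·ΔY + cos φ·ΔZ = −(-0.669404)(-0.990420)(68.8) − (-0.669404)(0.138084)(214.2) + (0.742898)(444.0) = 304.03 m.
Horizontal magnitude = √(ΔE² + ΔN²) = √((-221.65)² + 304.03²) = 376.25 m.

376 m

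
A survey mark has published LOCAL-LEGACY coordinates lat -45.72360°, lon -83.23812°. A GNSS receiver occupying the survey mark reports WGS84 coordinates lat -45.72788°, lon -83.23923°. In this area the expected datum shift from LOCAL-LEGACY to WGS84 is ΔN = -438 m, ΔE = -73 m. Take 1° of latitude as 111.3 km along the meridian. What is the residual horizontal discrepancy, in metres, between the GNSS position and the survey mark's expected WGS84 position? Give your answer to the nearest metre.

Observed coordinate differences: Δφ = -0.00428°, Δλ = -0.00111°.
Converting to metres (1° lat = 111300 m, cos φ = 0.698120): observed ΔN = -476.4 m, observed ΔE = -86.2 m.
Subtracting the expected shift leaves a residual of -476.4 − (-438) = -38.4 m north and -86.2 − (-73) = -13.2 m east.
Residual distance = √((-38.4)² + (-13.2)²) = 40.6 m.

41 m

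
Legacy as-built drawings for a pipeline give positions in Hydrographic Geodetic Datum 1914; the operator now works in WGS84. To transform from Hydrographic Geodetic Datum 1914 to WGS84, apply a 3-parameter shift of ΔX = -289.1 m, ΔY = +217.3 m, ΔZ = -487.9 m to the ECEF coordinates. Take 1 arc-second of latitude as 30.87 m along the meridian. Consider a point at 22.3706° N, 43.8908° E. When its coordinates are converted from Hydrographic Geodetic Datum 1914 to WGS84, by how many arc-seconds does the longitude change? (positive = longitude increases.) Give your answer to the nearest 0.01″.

sin φ = 0.380596, cos φ = 0.924741, sin λ = 0.693286, cos λ = 0.720662.
East component: ΔE = −sin λ·ΔX + cos λ·ΔY = −(0.693286)(-289.1) + (0.720662)(217.3) = 357.03 m.
1° of latitude spans 3600 × 30.87 = 111132 m; at latitude φ, 1° of longitude spans that × cos φ = 102768.4 m, so Δλ = 357.03 / 102768.4 × 3600 = 12.507″.

Δλ = 12.51″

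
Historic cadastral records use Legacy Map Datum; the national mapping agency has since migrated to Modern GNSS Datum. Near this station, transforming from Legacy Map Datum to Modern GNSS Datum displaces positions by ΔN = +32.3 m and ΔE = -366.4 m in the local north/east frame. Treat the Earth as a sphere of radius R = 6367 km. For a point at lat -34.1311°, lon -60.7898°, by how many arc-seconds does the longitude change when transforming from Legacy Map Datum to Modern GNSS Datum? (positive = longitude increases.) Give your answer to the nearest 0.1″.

At latitude -34.1311°, cos φ = 0.827756.
One radian of longitude at latitude φ spans R cos φ, so Δλ = ΔE / (R cos φ) = -366.4 / (6367000 × 0.827756) = -6.9521e-05 rad = -14.340″.

Δλ = -14.3″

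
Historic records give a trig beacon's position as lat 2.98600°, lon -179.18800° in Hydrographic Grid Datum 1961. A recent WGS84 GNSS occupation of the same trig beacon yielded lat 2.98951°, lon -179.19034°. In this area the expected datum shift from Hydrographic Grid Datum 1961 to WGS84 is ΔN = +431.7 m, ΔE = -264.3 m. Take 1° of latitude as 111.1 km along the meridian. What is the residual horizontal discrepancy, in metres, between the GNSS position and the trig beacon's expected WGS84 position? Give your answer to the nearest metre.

42 m

Observed coordinate differences: Δφ = +0.00351°, Δλ = -0.00234°.
Converting to metres (1° lat = 111100 m, cos φ = 0.998642): observed ΔN = 390.0 m, observed ΔE = -259.6 m.
Subtracting the expected shift leaves a residual of 390.0 − (431.7) = -41.7 m north and -259.6 − (-264.3) = 4.7 m east.
Residual distance = √((-41.7)² + 4.7²) = 42.0 m.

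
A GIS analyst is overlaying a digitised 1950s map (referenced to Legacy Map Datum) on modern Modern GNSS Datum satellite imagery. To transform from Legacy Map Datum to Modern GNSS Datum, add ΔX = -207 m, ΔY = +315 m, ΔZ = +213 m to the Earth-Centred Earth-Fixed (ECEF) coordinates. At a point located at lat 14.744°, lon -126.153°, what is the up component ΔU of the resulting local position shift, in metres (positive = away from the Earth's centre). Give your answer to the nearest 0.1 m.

ΔU = -73.7 m

At φ = 14.744°, λ = -126.153°: sin φ = 0.254501, cos φ = 0.967073, sin λ = -0.807445, cos λ = -0.589944.
ΔU = cos φ cos λ·ΔX + cos φ sin λ·ΔY + sin φ·ΔZ = (0.967073)(-0.589944)(-207) + (0.967073)(-0.807445)(315) + (0.254501)(213) = -73.66 m.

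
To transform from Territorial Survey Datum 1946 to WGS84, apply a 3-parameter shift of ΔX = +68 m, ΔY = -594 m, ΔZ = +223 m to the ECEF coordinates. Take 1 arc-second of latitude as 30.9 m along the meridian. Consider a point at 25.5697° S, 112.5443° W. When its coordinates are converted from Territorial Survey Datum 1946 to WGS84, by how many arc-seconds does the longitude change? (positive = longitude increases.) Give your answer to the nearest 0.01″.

sin φ = -0.431609, cos φ = 0.902061, sin λ = -0.923583, cos λ = -0.383398.
East component: ΔE = −sin λ·ΔX + cos λ·ΔY = −(-0.923583)(68) + (-0.383398)(-594) = 290.54 m.
1° of latitude spans 3600 × 30.90 = 111240 m; at latitude φ, 1° of longitude spans that × cos φ = 100345.3 m, so Δλ = 290.54 / 100345.3 × 3600 = 10.424″.

Δλ = 10.42″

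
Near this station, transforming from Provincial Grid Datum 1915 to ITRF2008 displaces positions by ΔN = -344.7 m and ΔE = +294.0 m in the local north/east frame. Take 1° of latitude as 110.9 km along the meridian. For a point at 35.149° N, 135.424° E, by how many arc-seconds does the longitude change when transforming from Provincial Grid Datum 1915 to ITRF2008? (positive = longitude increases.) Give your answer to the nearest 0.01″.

At latitude 35.149°, cos φ = 0.817658.
1° of longitude at this latitude = 110.9 × cos φ = 90.68 km, so Δλ = 294.0 / 90678.2 = 0.0032422° = 11.672″.

Δλ = 11.67″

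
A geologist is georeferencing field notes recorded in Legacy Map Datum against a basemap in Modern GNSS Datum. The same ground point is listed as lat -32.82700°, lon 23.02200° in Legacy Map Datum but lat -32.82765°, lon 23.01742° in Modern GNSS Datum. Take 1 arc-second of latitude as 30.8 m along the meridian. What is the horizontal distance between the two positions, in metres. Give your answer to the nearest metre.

433 m

Δφ = -32.82765° − -32.82700° = -0.00065°; Δλ = 23.01742° − 23.02200° = -0.00458°.
1° of latitude = 3600 × 30.80 = 110880 m.
ΔN = Δφ × 110880 = -72.1 m; ΔE = Δλ × 110880 × cos(-32.82700°) = -0.00458 × 110880 × 0.840311 = -426.7 m.
Distance = √(ΔE² + ΔN²) = √((-426.7)² + (-72.1)²) = 432.8 m.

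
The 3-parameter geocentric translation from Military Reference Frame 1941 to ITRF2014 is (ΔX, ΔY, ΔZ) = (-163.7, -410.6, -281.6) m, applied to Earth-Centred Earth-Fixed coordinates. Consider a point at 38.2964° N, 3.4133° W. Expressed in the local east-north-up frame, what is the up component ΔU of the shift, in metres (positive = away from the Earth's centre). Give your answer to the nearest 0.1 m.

At φ = 38.2964°, λ = -3.4133°: sin φ = 0.619730, cos φ = 0.784815, sin λ = -0.059538, cos λ = 0.998226.
ΔU = cos φ cos λ·ΔX + cos φ sin λ·ΔY + sin φ·ΔZ = (0.784815)(0.998226)(-163.7) + (0.784815)(-0.059538)(-410.6) + (0.619730)(-281.6) = -283.58 m.

ΔU = -283.6 m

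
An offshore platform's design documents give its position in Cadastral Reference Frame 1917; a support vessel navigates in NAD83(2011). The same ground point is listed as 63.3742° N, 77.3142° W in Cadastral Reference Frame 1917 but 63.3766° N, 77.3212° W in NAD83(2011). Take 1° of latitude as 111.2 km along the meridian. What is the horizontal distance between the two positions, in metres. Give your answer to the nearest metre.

Δφ = 63.3766° − 63.3742° = +0.0024°; Δλ = -77.3212° − -77.3142° = -0.0070°.
ΔN = Δφ × 111200 = 266.9 m; ΔE = Δλ × 111200 × cos(63.3742°) = -0.0070 × 111200 × 0.448162 = -348.8 m.
Distance = √(ΔE² + ΔN²) = √((-348.8)² + 266.9²) = 439.2 m.

439 m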